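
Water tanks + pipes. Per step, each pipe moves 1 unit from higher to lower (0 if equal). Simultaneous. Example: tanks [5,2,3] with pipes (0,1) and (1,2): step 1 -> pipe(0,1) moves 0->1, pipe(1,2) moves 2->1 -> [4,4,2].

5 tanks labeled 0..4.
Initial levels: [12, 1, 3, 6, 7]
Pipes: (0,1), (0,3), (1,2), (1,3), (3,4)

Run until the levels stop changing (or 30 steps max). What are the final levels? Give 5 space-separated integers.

Step 1: flows [0->1,0->3,2->1,3->1,4->3] -> levels [10 4 2 7 6]
Step 2: flows [0->1,0->3,1->2,3->1,3->4] -> levels [8 5 3 6 7]
Step 3: flows [0->1,0->3,1->2,3->1,4->3] -> levels [6 6 4 7 6]
Step 4: flows [0=1,3->0,1->2,3->1,3->4] -> levels [7 6 5 4 7]
Step 5: flows [0->1,0->3,1->2,1->3,4->3] -> levels [5 5 6 7 6]
Step 6: flows [0=1,3->0,2->1,3->1,3->4] -> levels [6 7 5 4 7]
Step 7: flows [1->0,0->3,1->2,1->3,4->3] -> levels [6 4 6 7 6]
Step 8: flows [0->1,3->0,2->1,3->1,3->4] -> levels [6 7 5 4 7]
  -> period-2 cycle: step 8 state = step 6 state; never stabilizes
  -> state at step 30: (30-6) mod 2 = 0, same as step 6 -> [6 7 5 4 7]

Answer: 6 7 5 4 7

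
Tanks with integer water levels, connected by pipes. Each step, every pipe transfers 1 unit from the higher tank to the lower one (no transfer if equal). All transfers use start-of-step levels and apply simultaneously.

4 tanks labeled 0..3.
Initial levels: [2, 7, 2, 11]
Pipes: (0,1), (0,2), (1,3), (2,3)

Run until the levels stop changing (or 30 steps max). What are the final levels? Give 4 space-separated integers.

Answer: 6 5 6 5

Derivation:
Step 1: flows [1->0,0=2,3->1,3->2] -> levels [3 7 3 9]
Step 2: flows [1->0,0=2,3->1,3->2] -> levels [4 7 4 7]
Step 3: flows [1->0,0=2,1=3,3->2] -> levels [5 6 5 6]
Step 4: flows [1->0,0=2,1=3,3->2] -> levels [6 5 6 5]
Step 5: flows [0->1,0=2,1=3,2->3] -> levels [5 6 5 6]
  -> period-2 cycle: step 5 state = step 3 state; never stabilizes
  -> state at step 30: (30-3) mod 2 = 1, same as step 4 -> [6 5 6 5]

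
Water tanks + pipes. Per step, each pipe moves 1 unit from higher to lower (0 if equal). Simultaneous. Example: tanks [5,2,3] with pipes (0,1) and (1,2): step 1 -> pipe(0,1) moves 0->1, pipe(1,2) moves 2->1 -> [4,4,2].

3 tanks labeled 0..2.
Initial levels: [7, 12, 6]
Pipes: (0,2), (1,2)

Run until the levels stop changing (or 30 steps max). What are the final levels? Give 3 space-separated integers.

Step 1: flows [0->2,1->2] -> levels [6 11 8]
Step 2: flows [2->0,1->2] -> levels [7 10 8]
Step 3: flows [2->0,1->2] -> levels [8 9 8]
Step 4: flows [0=2,1->2] -> levels [8 8 9]
Step 5: flows [2->0,2->1] -> levels [9 9 7]
Step 6: flows [0->2,1->2] -> levels [8 8 9]
  -> period-2 cycle: step 6 state = step 4 state; never stabilizes
  -> state at step 30: (30-4) mod 2 = 0, same as step 4 -> [8 8 9]

Answer: 8 8 9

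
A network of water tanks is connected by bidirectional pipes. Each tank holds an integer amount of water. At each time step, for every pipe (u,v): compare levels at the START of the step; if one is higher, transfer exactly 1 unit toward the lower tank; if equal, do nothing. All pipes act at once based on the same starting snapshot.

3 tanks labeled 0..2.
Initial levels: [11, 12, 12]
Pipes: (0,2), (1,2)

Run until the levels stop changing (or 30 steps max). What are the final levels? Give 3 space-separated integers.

Answer: 11 11 13

Derivation:
Step 1: flows [2->0,1=2] -> levels [12 12 11]
Step 2: flows [0->2,1->2] -> levels [11 11 13]
Step 3: flows [2->0,2->1] -> levels [12 12 11]
  -> period-2 cycle: step 3 state = step 1 state; never stabilizes
  -> state at step 30: (30-1) mod 2 = 1, same as step 2 -> [11 11 13]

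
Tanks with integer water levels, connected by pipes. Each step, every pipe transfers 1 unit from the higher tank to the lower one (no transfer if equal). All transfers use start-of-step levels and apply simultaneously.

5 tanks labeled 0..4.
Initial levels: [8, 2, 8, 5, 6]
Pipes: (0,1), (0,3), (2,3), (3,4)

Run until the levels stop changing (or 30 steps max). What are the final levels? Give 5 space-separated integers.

Answer: 6 4 8 5 6

Derivation:
Step 1: flows [0->1,0->3,2->3,4->3] -> levels [6 3 7 8 5]
Step 2: flows [0->1,3->0,3->2,3->4] -> levels [6 4 8 5 6]
Step 3: flows [0->1,0->3,2->3,4->3] -> levels [4 5 7 8 5]
Step 4: flows [1->0,3->0,3->2,3->4] -> levels [6 4 8 5 6]
  -> period-2 cycle: step 4 state = step 2 state; never stabilizes
  -> state at step 30: (30-2) mod 2 = 0, same as step 2 -> [6 4 8 5 6]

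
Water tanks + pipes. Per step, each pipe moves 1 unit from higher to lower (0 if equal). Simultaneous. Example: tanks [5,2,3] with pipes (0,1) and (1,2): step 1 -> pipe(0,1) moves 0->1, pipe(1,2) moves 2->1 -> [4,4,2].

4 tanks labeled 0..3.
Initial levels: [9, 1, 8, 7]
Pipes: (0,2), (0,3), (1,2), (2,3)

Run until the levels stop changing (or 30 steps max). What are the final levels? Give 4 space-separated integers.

Step 1: flows [0->2,0->3,2->1,2->3] -> levels [7 2 7 9]
Step 2: flows [0=2,3->0,2->1,3->2] -> levels [8 3 7 7]
Step 3: flows [0->2,0->3,2->1,2=3] -> levels [6 4 7 8]
Step 4: flows [2->0,3->0,2->1,3->2] -> levels [8 5 6 6]
Step 5: flows [0->2,0->3,2->1,2=3] -> levels [6 6 6 7]
Step 6: flows [0=2,3->0,1=2,3->2] -> levels [7 6 7 5]
Step 7: flows [0=2,0->3,2->1,2->3] -> levels [6 7 5 7]
Step 8: flows [0->2,3->0,1->2,3->2] -> levels [6 6 8 5]
Step 9: flows [2->0,0->3,2->1,2->3] -> levels [6 7 5 7]
  -> period-2 cycle: step 9 state = step 7 state; never stabilizes
  -> state at step 30: (30-7) mod 2 = 1, same as step 8 -> [6 6 8 5]

Answer: 6 6 8 5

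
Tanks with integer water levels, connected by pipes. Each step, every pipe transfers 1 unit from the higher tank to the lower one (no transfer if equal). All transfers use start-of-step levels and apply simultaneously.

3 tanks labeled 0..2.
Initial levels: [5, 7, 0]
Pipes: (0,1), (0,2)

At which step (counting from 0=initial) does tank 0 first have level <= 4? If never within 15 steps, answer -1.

Answer: 3

Derivation:
Step 1: flows [1->0,0->2] -> levels [5 6 1]
Step 2: flows [1->0,0->2] -> levels [5 5 2]
Step 3: flows [0=1,0->2] -> levels [4 5 3]
Tank 0 first reaches <=4 at step 3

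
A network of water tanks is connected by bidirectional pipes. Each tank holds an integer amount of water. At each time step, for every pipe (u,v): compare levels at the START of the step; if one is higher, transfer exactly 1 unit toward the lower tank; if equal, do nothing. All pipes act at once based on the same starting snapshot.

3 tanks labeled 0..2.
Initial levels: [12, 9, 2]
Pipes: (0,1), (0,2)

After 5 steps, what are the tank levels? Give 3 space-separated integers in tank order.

Step 1: flows [0->1,0->2] -> levels [10 10 3]
Step 2: flows [0=1,0->2] -> levels [9 10 4]
Step 3: flows [1->0,0->2] -> levels [9 9 5]
Step 4: flows [0=1,0->2] -> levels [8 9 6]
Step 5: flows [1->0,0->2] -> levels [8 8 7]

Answer: 8 8 7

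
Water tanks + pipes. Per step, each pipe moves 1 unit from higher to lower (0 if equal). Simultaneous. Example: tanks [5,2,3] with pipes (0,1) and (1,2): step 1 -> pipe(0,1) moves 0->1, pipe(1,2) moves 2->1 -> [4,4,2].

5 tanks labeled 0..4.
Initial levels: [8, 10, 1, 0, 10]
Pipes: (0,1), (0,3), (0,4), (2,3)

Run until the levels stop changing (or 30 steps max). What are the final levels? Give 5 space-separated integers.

Step 1: flows [1->0,0->3,4->0,2->3] -> levels [9 9 0 2 9]
Step 2: flows [0=1,0->3,0=4,3->2] -> levels [8 9 1 2 9]
Step 3: flows [1->0,0->3,4->0,3->2] -> levels [9 8 2 2 8]
Step 4: flows [0->1,0->3,0->4,2=3] -> levels [6 9 2 3 9]
Step 5: flows [1->0,0->3,4->0,3->2] -> levels [7 8 3 3 8]
Step 6: flows [1->0,0->3,4->0,2=3] -> levels [8 7 3 4 7]
Step 7: flows [0->1,0->3,0->4,3->2] -> levels [5 8 4 4 8]
Step 8: flows [1->0,0->3,4->0,2=3] -> levels [6 7 4 5 7]
Step 9: flows [1->0,0->3,4->0,3->2] -> levels [7 6 5 5 6]
Step 10: flows [0->1,0->3,0->4,2=3] -> levels [4 7 5 6 7]
Step 11: flows [1->0,3->0,4->0,3->2] -> levels [7 6 6 4 6]
Step 12: flows [0->1,0->3,0->4,2->3] -> levels [4 7 5 6 7]
  -> period-2 cycle: step 12 state = step 10 state; never stabilizes
  -> state at step 30: (30-10) mod 2 = 0, same as step 10 -> [4 7 5 6 7]

Answer: 4 7 5 6 7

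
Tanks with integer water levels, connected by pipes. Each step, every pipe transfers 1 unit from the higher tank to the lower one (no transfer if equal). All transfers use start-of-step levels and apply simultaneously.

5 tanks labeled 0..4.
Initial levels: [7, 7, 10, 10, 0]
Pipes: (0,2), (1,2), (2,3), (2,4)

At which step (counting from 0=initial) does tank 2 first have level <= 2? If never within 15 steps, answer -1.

Step 1: flows [2->0,2->1,2=3,2->4] -> levels [8 8 7 10 1]
Step 2: flows [0->2,1->2,3->2,2->4] -> levels [7 7 9 9 2]
Step 3: flows [2->0,2->1,2=3,2->4] -> levels [8 8 6 9 3]
Step 4: flows [0->2,1->2,3->2,2->4] -> levels [7 7 8 8 4]
Step 5: flows [2->0,2->1,2=3,2->4] -> levels [8 8 5 8 5]
Step 6: flows [0->2,1->2,3->2,2=4] -> levels [7 7 8 7 5]
Step 7: flows [2->0,2->1,2->3,2->4] -> levels [8 8 4 8 6]
Step 8: flows [0->2,1->2,3->2,4->2] -> levels [7 7 8 7 5]
  -> period-2 cycle (repeats step 6); tank 2 never drops to <=2
Tank 2 never reaches <=2 within 15 steps

Answer: -1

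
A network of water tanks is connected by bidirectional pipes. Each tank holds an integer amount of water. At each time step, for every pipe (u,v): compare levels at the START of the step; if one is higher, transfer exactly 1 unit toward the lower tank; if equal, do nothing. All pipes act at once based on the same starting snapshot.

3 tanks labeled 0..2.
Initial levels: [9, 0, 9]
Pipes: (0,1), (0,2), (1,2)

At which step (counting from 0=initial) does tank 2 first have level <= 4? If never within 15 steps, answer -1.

Answer: -1

Derivation:
Step 1: flows [0->1,0=2,2->1] -> levels [8 2 8]
Step 2: flows [0->1,0=2,2->1] -> levels [7 4 7]
Step 3: flows [0->1,0=2,2->1] -> levels [6 6 6]
Step 4: flows [0=1,0=2,1=2] -> levels [6 6 6]
  -> stable; tank 2 stays at 6 > 4
Tank 2 never reaches <=4 within 15 steps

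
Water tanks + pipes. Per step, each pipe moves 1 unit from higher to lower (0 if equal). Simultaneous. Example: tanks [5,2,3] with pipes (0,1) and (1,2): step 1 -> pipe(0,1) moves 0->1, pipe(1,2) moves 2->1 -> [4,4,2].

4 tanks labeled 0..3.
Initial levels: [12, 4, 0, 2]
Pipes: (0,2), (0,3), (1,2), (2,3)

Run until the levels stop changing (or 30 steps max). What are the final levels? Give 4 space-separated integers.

Answer: 5 5 3 5

Derivation:
Step 1: flows [0->2,0->3,1->2,3->2] -> levels [10 3 3 2]
Step 2: flows [0->2,0->3,1=2,2->3] -> levels [8 3 3 4]
Step 3: flows [0->2,0->3,1=2,3->2] -> levels [6 3 5 4]
Step 4: flows [0->2,0->3,2->1,2->3] -> levels [4 4 4 6]
Step 5: flows [0=2,3->0,1=2,3->2] -> levels [5 4 5 4]
Step 6: flows [0=2,0->3,2->1,2->3] -> levels [4 5 3 6]
Step 7: flows [0->2,3->0,1->2,3->2] -> levels [4 4 6 4]
Step 8: flows [2->0,0=3,2->1,2->3] -> levels [5 5 3 5]
Step 9: flows [0->2,0=3,1->2,3->2] -> levels [4 4 6 4]
  -> period-2 cycle: step 9 state = step 7 state; never stabilizes
  -> state at step 30: (30-7) mod 2 = 1, same as step 8 -> [5 5 3 5]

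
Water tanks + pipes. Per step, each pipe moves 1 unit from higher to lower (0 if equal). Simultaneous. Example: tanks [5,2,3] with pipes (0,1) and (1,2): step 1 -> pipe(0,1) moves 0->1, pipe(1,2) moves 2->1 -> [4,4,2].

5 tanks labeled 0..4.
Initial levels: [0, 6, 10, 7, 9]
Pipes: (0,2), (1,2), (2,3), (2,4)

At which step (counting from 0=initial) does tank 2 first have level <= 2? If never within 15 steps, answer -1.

Step 1: flows [2->0,2->1,2->3,2->4] -> levels [1 7 6 8 10]
Step 2: flows [2->0,1->2,3->2,4->2] -> levels [2 6 8 7 9]
Step 3: flows [2->0,2->1,2->3,4->2] -> levels [3 7 6 8 8]
Step 4: flows [2->0,1->2,3->2,4->2] -> levels [4 6 8 7 7]
Step 5: flows [2->0,2->1,2->3,2->4] -> levels [5 7 4 8 8]
Step 6: flows [0->2,1->2,3->2,4->2] -> levels [4 6 8 7 7]
  -> period-2 cycle (repeats step 4); tank 2 never drops to <=2
Tank 2 never reaches <=2 within 15 steps

Answer: -1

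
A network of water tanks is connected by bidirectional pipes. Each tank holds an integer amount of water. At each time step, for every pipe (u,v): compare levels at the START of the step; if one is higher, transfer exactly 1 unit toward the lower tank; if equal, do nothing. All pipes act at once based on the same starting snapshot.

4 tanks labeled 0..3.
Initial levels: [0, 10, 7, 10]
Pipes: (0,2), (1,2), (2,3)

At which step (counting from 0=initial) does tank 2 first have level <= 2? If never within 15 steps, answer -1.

Answer: -1

Derivation:
Step 1: flows [2->0,1->2,3->2] -> levels [1 9 8 9]
Step 2: flows [2->0,1->2,3->2] -> levels [2 8 9 8]
Step 3: flows [2->0,2->1,2->3] -> levels [3 9 6 9]
Step 4: flows [2->0,1->2,3->2] -> levels [4 8 7 8]
Step 5: flows [2->0,1->2,3->2] -> levels [5 7 8 7]
Step 6: flows [2->0,2->1,2->3] -> levels [6 8 5 8]
Step 7: flows [0->2,1->2,3->2] -> levels [5 7 8 7]
  -> period-2 cycle (repeats step 5); tank 2 never drops to <=2
Tank 2 never reaches <=2 within 15 steps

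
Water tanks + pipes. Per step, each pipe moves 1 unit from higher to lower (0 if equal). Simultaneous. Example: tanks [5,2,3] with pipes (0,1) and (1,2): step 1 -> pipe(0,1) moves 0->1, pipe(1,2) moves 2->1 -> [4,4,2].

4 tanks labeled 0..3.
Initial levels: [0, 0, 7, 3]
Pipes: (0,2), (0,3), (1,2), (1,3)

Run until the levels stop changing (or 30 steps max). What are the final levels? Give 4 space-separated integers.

Step 1: flows [2->0,3->0,2->1,3->1] -> levels [2 2 5 1]
Step 2: flows [2->0,0->3,2->1,1->3] -> levels [2 2 3 3]
Step 3: flows [2->0,3->0,2->1,3->1] -> levels [4 4 1 1]
Step 4: flows [0->2,0->3,1->2,1->3] -> levels [2 2 3 3]
  -> period-2 cycle: step 4 state = step 2 state; never stabilizes
  -> state at step 30: (30-2) mod 2 = 0, same as step 2 -> [2 2 3 3]

Answer: 2 2 3 3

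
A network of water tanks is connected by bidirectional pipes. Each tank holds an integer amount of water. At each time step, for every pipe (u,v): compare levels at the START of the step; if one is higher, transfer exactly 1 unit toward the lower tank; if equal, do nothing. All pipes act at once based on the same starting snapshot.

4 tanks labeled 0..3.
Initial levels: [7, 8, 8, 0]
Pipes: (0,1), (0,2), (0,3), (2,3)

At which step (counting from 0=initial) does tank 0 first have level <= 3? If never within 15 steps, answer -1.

Step 1: flows [1->0,2->0,0->3,2->3] -> levels [8 7 6 2]
Step 2: flows [0->1,0->2,0->3,2->3] -> levels [5 8 6 4]
Step 3: flows [1->0,2->0,0->3,2->3] -> levels [6 7 4 6]
Step 4: flows [1->0,0->2,0=3,3->2] -> levels [6 6 6 5]
Step 5: flows [0=1,0=2,0->3,2->3] -> levels [5 6 5 7]
Step 6: flows [1->0,0=2,3->0,3->2] -> levels [7 5 6 5]
Step 7: flows [0->1,0->2,0->3,2->3] -> levels [4 6 6 7]
Step 8: flows [1->0,2->0,3->0,3->2] -> levels [7 5 6 5]
  -> period-2 cycle (repeats step 6); tank 0 never drops to <=3
Tank 0 never reaches <=3 within 15 steps

Answer: -1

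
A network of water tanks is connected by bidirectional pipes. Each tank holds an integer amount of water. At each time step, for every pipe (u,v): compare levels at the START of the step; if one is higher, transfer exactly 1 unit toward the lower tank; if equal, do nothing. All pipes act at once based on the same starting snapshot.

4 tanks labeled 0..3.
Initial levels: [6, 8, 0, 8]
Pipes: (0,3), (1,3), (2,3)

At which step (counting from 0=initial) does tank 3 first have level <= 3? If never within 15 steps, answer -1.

Step 1: flows [3->0,1=3,3->2] -> levels [7 8 1 6]
Step 2: flows [0->3,1->3,3->2] -> levels [6 7 2 7]
Step 3: flows [3->0,1=3,3->2] -> levels [7 7 3 5]
Step 4: flows [0->3,1->3,3->2] -> levels [6 6 4 6]
Step 5: flows [0=3,1=3,3->2] -> levels [6 6 5 5]
Step 6: flows [0->3,1->3,2=3] -> levels [5 5 5 7]
Step 7: flows [3->0,3->1,3->2] -> levels [6 6 6 4]
Step 8: flows [0->3,1->3,2->3] -> levels [5 5 5 7]
  -> period-2 cycle (repeats step 6); tank 3 never drops to <=3
Tank 3 never reaches <=3 within 15 steps

Answer: -1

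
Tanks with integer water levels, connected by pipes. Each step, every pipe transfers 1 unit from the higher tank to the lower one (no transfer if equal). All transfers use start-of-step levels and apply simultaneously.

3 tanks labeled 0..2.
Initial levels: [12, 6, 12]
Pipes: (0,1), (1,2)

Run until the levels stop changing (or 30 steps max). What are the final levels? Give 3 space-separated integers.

Answer: 10 10 10

Derivation:
Step 1: flows [0->1,2->1] -> levels [11 8 11]
Step 2: flows [0->1,2->1] -> levels [10 10 10]
Step 3: flows [0=1,1=2] -> levels [10 10 10]
  -> stable (no change)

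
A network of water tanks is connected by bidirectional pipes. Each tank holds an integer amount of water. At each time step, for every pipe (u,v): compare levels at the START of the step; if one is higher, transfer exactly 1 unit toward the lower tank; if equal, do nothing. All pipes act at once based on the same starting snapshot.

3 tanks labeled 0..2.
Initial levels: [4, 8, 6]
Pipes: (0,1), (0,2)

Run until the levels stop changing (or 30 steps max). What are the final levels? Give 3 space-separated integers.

Step 1: flows [1->0,2->0] -> levels [6 7 5]
Step 2: flows [1->0,0->2] -> levels [6 6 6]
Step 3: flows [0=1,0=2] -> levels [6 6 6]
  -> stable (no change)

Answer: 6 6 6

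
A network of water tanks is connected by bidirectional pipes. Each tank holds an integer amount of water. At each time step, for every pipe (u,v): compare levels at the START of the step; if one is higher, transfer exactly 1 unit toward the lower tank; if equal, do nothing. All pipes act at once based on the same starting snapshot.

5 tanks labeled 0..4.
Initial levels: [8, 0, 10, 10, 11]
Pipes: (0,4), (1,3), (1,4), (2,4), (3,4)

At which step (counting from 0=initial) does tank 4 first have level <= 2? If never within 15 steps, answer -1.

Answer: -1

Derivation:
Step 1: flows [4->0,3->1,4->1,4->2,4->3] -> levels [9 2 11 10 7]
Step 2: flows [0->4,3->1,4->1,2->4,3->4] -> levels [8 4 10 8 9]
Step 3: flows [4->0,3->1,4->1,2->4,4->3] -> levels [9 6 9 8 7]
Step 4: flows [0->4,3->1,4->1,2->4,3->4] -> levels [8 8 8 6 9]
Step 5: flows [4->0,1->3,4->1,4->2,4->3] -> levels [9 8 9 8 5]
Step 6: flows [0->4,1=3,1->4,2->4,3->4] -> levels [8 7 8 7 9]
Step 7: flows [4->0,1=3,4->1,4->2,4->3] -> levels [9 8 9 8 5]
  -> period-2 cycle (repeats step 5); tank 4 never drops to <=2
Tank 4 never reaches <=2 within 15 steps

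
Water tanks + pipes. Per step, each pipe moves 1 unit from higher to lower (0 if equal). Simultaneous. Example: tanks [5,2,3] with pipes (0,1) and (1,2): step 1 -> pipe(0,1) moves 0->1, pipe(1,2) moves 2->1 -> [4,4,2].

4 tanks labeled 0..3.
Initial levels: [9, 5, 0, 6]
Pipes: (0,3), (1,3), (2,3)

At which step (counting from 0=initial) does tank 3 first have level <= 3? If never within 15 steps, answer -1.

Step 1: flows [0->3,3->1,3->2] -> levels [8 6 1 5]
Step 2: flows [0->3,1->3,3->2] -> levels [7 5 2 6]
Step 3: flows [0->3,3->1,3->2] -> levels [6 6 3 5]
Step 4: flows [0->3,1->3,3->2] -> levels [5 5 4 6]
Step 5: flows [3->0,3->1,3->2] -> levels [6 6 5 3]
Tank 3 first reaches <=3 at step 5

Answer: 5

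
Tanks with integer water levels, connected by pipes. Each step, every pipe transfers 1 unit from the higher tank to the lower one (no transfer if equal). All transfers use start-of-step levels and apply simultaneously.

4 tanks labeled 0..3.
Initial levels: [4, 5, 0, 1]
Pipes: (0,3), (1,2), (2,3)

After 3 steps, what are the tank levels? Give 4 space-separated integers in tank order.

Step 1: flows [0->3,1->2,3->2] -> levels [3 4 2 1]
Step 2: flows [0->3,1->2,2->3] -> levels [2 3 2 3]
Step 3: flows [3->0,1->2,3->2] -> levels [3 2 4 1]

Answer: 3 2 4 1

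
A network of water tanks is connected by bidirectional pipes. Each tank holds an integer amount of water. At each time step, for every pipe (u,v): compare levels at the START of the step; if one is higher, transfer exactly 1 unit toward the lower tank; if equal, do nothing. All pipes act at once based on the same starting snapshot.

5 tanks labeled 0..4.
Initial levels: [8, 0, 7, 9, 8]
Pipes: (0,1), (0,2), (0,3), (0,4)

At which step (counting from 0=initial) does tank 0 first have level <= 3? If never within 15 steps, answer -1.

Step 1: flows [0->1,0->2,3->0,0=4] -> levels [7 1 8 8 8]
Step 2: flows [0->1,2->0,3->0,4->0] -> levels [9 2 7 7 7]
Step 3: flows [0->1,0->2,0->3,0->4] -> levels [5 3 8 8 8]
Step 4: flows [0->1,2->0,3->0,4->0] -> levels [7 4 7 7 7]
Step 5: flows [0->1,0=2,0=3,0=4] -> levels [6 5 7 7 7]
Step 6: flows [0->1,2->0,3->0,4->0] -> levels [8 6 6 6 6]
Step 7: flows [0->1,0->2,0->3,0->4] -> levels [4 7 7 7 7]
Step 8: flows [1->0,2->0,3->0,4->0] -> levels [8 6 6 6 6]
  -> period-2 cycle (repeats step 6); tank 0 never drops to <=3
Tank 0 never reaches <=3 within 15 steps

Answer: -1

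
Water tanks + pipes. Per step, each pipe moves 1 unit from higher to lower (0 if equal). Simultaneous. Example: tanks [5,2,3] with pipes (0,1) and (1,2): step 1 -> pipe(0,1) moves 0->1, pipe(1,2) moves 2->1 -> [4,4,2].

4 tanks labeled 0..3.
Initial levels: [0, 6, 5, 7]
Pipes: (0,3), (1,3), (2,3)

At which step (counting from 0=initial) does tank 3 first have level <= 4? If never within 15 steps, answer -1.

Answer: 1

Derivation:
Step 1: flows [3->0,3->1,3->2] -> levels [1 7 6 4]
Tank 3 first reaches <=4 at step 1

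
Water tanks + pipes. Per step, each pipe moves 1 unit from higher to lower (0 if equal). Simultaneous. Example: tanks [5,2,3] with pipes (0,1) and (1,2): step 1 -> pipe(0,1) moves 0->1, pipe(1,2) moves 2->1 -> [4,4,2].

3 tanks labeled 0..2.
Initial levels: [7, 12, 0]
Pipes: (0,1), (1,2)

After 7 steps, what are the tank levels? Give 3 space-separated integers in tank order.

Answer: 6 7 6

Derivation:
Step 1: flows [1->0,1->2] -> levels [8 10 1]
Step 2: flows [1->0,1->2] -> levels [9 8 2]
Step 3: flows [0->1,1->2] -> levels [8 8 3]
Step 4: flows [0=1,1->2] -> levels [8 7 4]
Step 5: flows [0->1,1->2] -> levels [7 7 5]
Step 6: flows [0=1,1->2] -> levels [7 6 6]
Step 7: flows [0->1,1=2] -> levels [6 7 6]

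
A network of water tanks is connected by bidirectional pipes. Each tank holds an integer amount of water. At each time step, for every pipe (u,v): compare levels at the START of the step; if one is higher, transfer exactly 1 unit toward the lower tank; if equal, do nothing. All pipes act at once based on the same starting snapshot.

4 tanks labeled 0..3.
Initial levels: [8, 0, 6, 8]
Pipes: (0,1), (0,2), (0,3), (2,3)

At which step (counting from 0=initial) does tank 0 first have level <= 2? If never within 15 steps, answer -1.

Answer: -1

Derivation:
Step 1: flows [0->1,0->2,0=3,3->2] -> levels [6 1 8 7]
Step 2: flows [0->1,2->0,3->0,2->3] -> levels [7 2 6 7]
Step 3: flows [0->1,0->2,0=3,3->2] -> levels [5 3 8 6]
Step 4: flows [0->1,2->0,3->0,2->3] -> levels [6 4 6 6]
Step 5: flows [0->1,0=2,0=3,2=3] -> levels [5 5 6 6]
Step 6: flows [0=1,2->0,3->0,2=3] -> levels [7 5 5 5]
Step 7: flows [0->1,0->2,0->3,2=3] -> levels [4 6 6 6]
Step 8: flows [1->0,2->0,3->0,2=3] -> levels [7 5 5 5]
  -> period-2 cycle (repeats step 6); tank 0 never drops to <=2
Tank 0 never reaches <=2 within 15 steps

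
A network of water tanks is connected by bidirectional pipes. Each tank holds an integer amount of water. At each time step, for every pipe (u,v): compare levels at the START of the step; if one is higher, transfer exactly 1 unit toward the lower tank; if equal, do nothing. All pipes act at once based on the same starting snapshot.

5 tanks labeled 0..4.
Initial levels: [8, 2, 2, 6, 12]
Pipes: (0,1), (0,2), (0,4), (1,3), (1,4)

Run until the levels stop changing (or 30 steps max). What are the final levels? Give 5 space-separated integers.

Answer: 4 8 6 6 6

Derivation:
Step 1: flows [0->1,0->2,4->0,3->1,4->1] -> levels [7 5 3 5 10]
Step 2: flows [0->1,0->2,4->0,1=3,4->1] -> levels [6 7 4 5 8]
Step 3: flows [1->0,0->2,4->0,1->3,4->1] -> levels [7 6 5 6 6]
Step 4: flows [0->1,0->2,0->4,1=3,1=4] -> levels [4 7 6 6 7]
Step 5: flows [1->0,2->0,4->0,1->3,1=4] -> levels [7 5 5 7 6]
Step 6: flows [0->1,0->2,0->4,3->1,4->1] -> levels [4 8 6 6 6]
Step 7: flows [1->0,2->0,4->0,1->3,1->4] -> levels [7 5 5 7 6]
  -> period-2 cycle: step 7 state = step 5 state; never stabilizes
  -> state at step 30: (30-5) mod 2 = 1, same as step 6 -> [4 8 6 6 6]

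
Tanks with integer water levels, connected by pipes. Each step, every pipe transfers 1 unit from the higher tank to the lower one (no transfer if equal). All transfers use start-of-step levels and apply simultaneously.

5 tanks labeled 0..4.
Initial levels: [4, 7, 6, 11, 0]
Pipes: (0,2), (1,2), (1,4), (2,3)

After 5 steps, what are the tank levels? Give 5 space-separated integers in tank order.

Step 1: flows [2->0,1->2,1->4,3->2] -> levels [5 5 7 10 1]
Step 2: flows [2->0,2->1,1->4,3->2] -> levels [6 5 6 9 2]
Step 3: flows [0=2,2->1,1->4,3->2] -> levels [6 5 6 8 3]
Step 4: flows [0=2,2->1,1->4,3->2] -> levels [6 5 6 7 4]
Step 5: flows [0=2,2->1,1->4,3->2] -> levels [6 5 6 6 5]

Answer: 6 5 6 6 5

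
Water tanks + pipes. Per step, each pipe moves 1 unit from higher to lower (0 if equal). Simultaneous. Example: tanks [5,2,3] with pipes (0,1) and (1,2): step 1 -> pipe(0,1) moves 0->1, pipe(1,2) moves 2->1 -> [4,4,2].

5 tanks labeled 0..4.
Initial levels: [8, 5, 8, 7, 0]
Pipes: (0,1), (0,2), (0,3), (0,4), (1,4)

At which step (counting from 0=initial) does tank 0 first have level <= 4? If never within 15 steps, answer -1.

Answer: 4

Derivation:
Step 1: flows [0->1,0=2,0->3,0->4,1->4] -> levels [5 5 8 8 2]
Step 2: flows [0=1,2->0,3->0,0->4,1->4] -> levels [6 4 7 7 4]
Step 3: flows [0->1,2->0,3->0,0->4,1=4] -> levels [6 5 6 6 5]
Step 4: flows [0->1,0=2,0=3,0->4,1=4] -> levels [4 6 6 6 6]
Tank 0 first reaches <=4 at step 4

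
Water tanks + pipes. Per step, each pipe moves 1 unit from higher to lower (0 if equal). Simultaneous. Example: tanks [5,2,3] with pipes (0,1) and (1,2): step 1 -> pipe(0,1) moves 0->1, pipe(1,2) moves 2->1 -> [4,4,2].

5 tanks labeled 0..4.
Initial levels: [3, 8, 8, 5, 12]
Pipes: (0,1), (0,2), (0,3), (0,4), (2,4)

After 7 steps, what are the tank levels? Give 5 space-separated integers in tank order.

Answer: 5 8 8 7 8

Derivation:
Step 1: flows [1->0,2->0,3->0,4->0,4->2] -> levels [7 7 8 4 10]
Step 2: flows [0=1,2->0,0->3,4->0,4->2] -> levels [8 7 8 5 8]
Step 3: flows [0->1,0=2,0->3,0=4,2=4] -> levels [6 8 8 6 8]
Step 4: flows [1->0,2->0,0=3,4->0,2=4] -> levels [9 7 7 6 7]
Step 5: flows [0->1,0->2,0->3,0->4,2=4] -> levels [5 8 8 7 8]
Step 6: flows [1->0,2->0,3->0,4->0,2=4] -> levels [9 7 7 6 7]
  -> period-2 cycle: step 6 state = step 4 state
  -> state at step 7: (7-4) mod 2 = 1, same as step 5 -> [5 8 8 7 8]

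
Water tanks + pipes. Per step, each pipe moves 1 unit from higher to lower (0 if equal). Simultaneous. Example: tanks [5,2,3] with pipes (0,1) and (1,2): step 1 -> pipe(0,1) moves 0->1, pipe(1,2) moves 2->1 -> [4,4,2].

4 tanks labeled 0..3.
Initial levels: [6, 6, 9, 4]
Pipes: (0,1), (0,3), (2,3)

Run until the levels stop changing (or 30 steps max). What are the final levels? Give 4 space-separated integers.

Step 1: flows [0=1,0->3,2->3] -> levels [5 6 8 6]
Step 2: flows [1->0,3->0,2->3] -> levels [7 5 7 6]
Step 3: flows [0->1,0->3,2->3] -> levels [5 6 6 8]
Step 4: flows [1->0,3->0,3->2] -> levels [7 5 7 6]
  -> period-2 cycle: step 4 state = step 2 state; never stabilizes
  -> state at step 30: (30-2) mod 2 = 0, same as step 2 -> [7 5 7 6]

Answer: 7 5 7 6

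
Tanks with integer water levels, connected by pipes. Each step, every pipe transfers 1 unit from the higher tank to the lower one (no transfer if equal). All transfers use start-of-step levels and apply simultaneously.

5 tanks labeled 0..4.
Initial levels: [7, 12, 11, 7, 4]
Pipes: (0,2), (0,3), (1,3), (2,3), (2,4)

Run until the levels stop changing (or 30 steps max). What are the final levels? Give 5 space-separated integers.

Answer: 9 9 7 8 8

Derivation:
Step 1: flows [2->0,0=3,1->3,2->3,2->4] -> levels [8 11 8 9 5]
Step 2: flows [0=2,3->0,1->3,3->2,2->4] -> levels [9 10 8 8 6]
Step 3: flows [0->2,0->3,1->3,2=3,2->4] -> levels [7 9 8 10 7]
Step 4: flows [2->0,3->0,3->1,3->2,2->4] -> levels [9 10 7 7 8]
Step 5: flows [0->2,0->3,1->3,2=3,4->2] -> levels [7 9 9 9 7]
Step 6: flows [2->0,3->0,1=3,2=3,2->4] -> levels [9 9 7 8 8]
Step 7: flows [0->2,0->3,1->3,3->2,4->2] -> levels [7 8 10 9 7]
Step 8: flows [2->0,3->0,3->1,2->3,2->4] -> levels [9 9 7 8 8]
  -> period-2 cycle: step 8 state = step 6 state; never stabilizes
  -> state at step 30: (30-6) mod 2 = 0, same as step 6 -> [9 9 7 8 8]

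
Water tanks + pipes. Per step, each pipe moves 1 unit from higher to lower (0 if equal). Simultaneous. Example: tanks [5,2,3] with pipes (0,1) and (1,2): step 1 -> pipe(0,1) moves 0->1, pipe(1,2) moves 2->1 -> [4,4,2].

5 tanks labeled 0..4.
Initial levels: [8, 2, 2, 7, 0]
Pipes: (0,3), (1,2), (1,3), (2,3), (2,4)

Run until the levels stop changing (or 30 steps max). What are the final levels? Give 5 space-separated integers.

Step 1: flows [0->3,1=2,3->1,3->2,2->4] -> levels [7 3 2 6 1]
Step 2: flows [0->3,1->2,3->1,3->2,2->4] -> levels [6 3 3 5 2]
Step 3: flows [0->3,1=2,3->1,3->2,2->4] -> levels [5 4 3 4 3]
Step 4: flows [0->3,1->2,1=3,3->2,2=4] -> levels [4 3 5 4 3]
Step 5: flows [0=3,2->1,3->1,2->3,2->4] -> levels [4 5 2 4 4]
Step 6: flows [0=3,1->2,1->3,3->2,4->2] -> levels [4 3 5 4 3]
  -> period-2 cycle: step 6 state = step 4 state; never stabilizes
  -> state at step 30: (30-4) mod 2 = 0, same as step 4 -> [4 3 5 4 3]

Answer: 4 3 5 4 3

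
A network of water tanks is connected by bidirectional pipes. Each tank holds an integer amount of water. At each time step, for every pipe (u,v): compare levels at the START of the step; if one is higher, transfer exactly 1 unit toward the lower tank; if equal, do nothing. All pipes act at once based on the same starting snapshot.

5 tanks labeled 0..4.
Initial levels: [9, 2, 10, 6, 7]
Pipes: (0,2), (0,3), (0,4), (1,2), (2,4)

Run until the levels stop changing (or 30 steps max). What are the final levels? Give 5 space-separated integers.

Step 1: flows [2->0,0->3,0->4,2->1,2->4] -> levels [8 3 7 7 9]
Step 2: flows [0->2,0->3,4->0,2->1,4->2] -> levels [7 4 8 8 7]
Step 3: flows [2->0,3->0,0=4,2->1,2->4] -> levels [9 5 5 7 8]
Step 4: flows [0->2,0->3,0->4,1=2,4->2] -> levels [6 5 7 8 8]
Step 5: flows [2->0,3->0,4->0,2->1,4->2] -> levels [9 6 6 7 6]
Step 6: flows [0->2,0->3,0->4,1=2,2=4] -> levels [6 6 7 8 7]
Step 7: flows [2->0,3->0,4->0,2->1,2=4] -> levels [9 7 5 7 6]
Step 8: flows [0->2,0->3,0->4,1->2,4->2] -> levels [6 6 8 8 6]
Step 9: flows [2->0,3->0,0=4,2->1,2->4] -> levels [8 7 5 7 7]
Step 10: flows [0->2,0->3,0->4,1->2,4->2] -> levels [5 6 8 8 7]
Step 11: flows [2->0,3->0,4->0,2->1,2->4] -> levels [8 7 5 7 7]
  -> period-2 cycle: step 11 state = step 9 state; never stabilizes
  -> state at step 30: (30-9) mod 2 = 1, same as step 10 -> [5 6 8 8 7]

Answer: 5 6 8 8 7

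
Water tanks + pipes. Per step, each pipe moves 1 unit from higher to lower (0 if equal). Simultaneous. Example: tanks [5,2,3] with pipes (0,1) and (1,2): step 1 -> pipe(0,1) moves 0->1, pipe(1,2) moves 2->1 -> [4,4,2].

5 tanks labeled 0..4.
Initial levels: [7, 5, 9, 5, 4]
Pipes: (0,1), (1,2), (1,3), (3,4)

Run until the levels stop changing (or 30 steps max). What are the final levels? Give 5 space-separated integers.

Answer: 7 5 7 6 5

Derivation:
Step 1: flows [0->1,2->1,1=3,3->4] -> levels [6 7 8 4 5]
Step 2: flows [1->0,2->1,1->3,4->3] -> levels [7 6 7 6 4]
Step 3: flows [0->1,2->1,1=3,3->4] -> levels [6 8 6 5 5]
Step 4: flows [1->0,1->2,1->3,3=4] -> levels [7 5 7 6 5]
Step 5: flows [0->1,2->1,3->1,3->4] -> levels [6 8 6 4 6]
Step 6: flows [1->0,1->2,1->3,4->3] -> levels [7 5 7 6 5]
  -> period-2 cycle: step 6 state = step 4 state; never stabilizes
  -> state at step 30: (30-4) mod 2 = 0, same as step 4 -> [7 5 7 6 5]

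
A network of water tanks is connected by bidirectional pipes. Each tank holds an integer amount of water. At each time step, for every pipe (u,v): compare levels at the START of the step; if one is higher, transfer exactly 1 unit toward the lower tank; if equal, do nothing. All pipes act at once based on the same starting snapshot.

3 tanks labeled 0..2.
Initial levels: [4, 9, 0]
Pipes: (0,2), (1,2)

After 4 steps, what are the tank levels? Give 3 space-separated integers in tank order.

Answer: 4 5 4

Derivation:
Step 1: flows [0->2,1->2] -> levels [3 8 2]
Step 2: flows [0->2,1->2] -> levels [2 7 4]
Step 3: flows [2->0,1->2] -> levels [3 6 4]
Step 4: flows [2->0,1->2] -> levels [4 5 4]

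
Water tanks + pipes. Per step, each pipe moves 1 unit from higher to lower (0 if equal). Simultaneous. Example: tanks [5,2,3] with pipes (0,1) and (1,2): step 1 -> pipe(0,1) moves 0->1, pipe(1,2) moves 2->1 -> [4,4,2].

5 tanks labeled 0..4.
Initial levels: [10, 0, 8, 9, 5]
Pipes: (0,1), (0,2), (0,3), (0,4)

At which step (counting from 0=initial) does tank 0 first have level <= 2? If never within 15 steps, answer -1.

Step 1: flows [0->1,0->2,0->3,0->4] -> levels [6 1 9 10 6]
Step 2: flows [0->1,2->0,3->0,0=4] -> levels [7 2 8 9 6]
Step 3: flows [0->1,2->0,3->0,0->4] -> levels [7 3 7 8 7]
Step 4: flows [0->1,0=2,3->0,0=4] -> levels [7 4 7 7 7]
Step 5: flows [0->1,0=2,0=3,0=4] -> levels [6 5 7 7 7]
Step 6: flows [0->1,2->0,3->0,4->0] -> levels [8 6 6 6 6]
Step 7: flows [0->1,0->2,0->3,0->4] -> levels [4 7 7 7 7]
Step 8: flows [1->0,2->0,3->0,4->0] -> levels [8 6 6 6 6]
  -> period-2 cycle (repeats step 6); tank 0 never drops to <=2
Tank 0 never reaches <=2 within 15 steps

Answer: -1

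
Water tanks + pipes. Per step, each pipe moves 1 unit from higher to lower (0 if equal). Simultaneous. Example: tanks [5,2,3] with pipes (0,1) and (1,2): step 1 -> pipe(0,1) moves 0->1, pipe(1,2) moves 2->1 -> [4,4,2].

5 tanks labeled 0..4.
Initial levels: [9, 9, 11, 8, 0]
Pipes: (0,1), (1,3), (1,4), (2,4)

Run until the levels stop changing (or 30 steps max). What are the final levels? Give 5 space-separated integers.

Answer: 7 9 8 7 6

Derivation:
Step 1: flows [0=1,1->3,1->4,2->4] -> levels [9 7 10 9 2]
Step 2: flows [0->1,3->1,1->4,2->4] -> levels [8 8 9 8 4]
Step 3: flows [0=1,1=3,1->4,2->4] -> levels [8 7 8 8 6]
Step 4: flows [0->1,3->1,1->4,2->4] -> levels [7 8 7 7 8]
Step 5: flows [1->0,1->3,1=4,4->2] -> levels [8 6 8 8 7]
Step 6: flows [0->1,3->1,4->1,2->4] -> levels [7 9 7 7 7]
Step 7: flows [1->0,1->3,1->4,2=4] -> levels [8 6 7 8 8]
Step 8: flows [0->1,3->1,4->1,4->2] -> levels [7 9 8 7 6]
Step 9: flows [1->0,1->3,1->4,2->4] -> levels [8 6 7 8 8]
  -> period-2 cycle: step 9 state = step 7 state; never stabilizes
  -> state at step 30: (30-7) mod 2 = 1, same as step 8 -> [7 9 8 7 6]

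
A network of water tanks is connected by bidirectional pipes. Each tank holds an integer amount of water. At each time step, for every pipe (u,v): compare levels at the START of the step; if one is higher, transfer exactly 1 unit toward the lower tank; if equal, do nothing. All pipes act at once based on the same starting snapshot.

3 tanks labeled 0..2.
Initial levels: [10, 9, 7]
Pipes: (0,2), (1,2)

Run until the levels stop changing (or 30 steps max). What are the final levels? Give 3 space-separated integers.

Step 1: flows [0->2,1->2] -> levels [9 8 9]
Step 2: flows [0=2,2->1] -> levels [9 9 8]
Step 3: flows [0->2,1->2] -> levels [8 8 10]
Step 4: flows [2->0,2->1] -> levels [9 9 8]
  -> period-2 cycle: step 4 state = step 2 state; never stabilizes
  -> state at step 30: (30-2) mod 2 = 0, same as step 2 -> [9 9 8]

Answer: 9 9 8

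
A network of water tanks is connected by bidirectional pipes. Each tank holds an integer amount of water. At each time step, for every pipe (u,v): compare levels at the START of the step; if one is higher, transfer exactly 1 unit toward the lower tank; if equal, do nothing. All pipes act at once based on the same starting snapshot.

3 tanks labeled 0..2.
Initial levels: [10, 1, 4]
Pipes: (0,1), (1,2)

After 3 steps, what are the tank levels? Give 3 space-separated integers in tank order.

Answer: 7 4 4

Derivation:
Step 1: flows [0->1,2->1] -> levels [9 3 3]
Step 2: flows [0->1,1=2] -> levels [8 4 3]
Step 3: flows [0->1,1->2] -> levels [7 4 4]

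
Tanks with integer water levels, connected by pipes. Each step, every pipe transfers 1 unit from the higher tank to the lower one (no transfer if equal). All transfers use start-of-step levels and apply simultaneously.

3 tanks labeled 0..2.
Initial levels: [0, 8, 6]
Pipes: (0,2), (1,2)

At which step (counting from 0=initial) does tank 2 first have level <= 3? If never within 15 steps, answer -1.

Step 1: flows [2->0,1->2] -> levels [1 7 6]
Step 2: flows [2->0,1->2] -> levels [2 6 6]
Step 3: flows [2->0,1=2] -> levels [3 6 5]
Step 4: flows [2->0,1->2] -> levels [4 5 5]
Step 5: flows [2->0,1=2] -> levels [5 5 4]
Step 6: flows [0->2,1->2] -> levels [4 4 6]
Step 7: flows [2->0,2->1] -> levels [5 5 4]
  -> period-2 cycle (repeats step 5); tank 2 never drops to <=3
Tank 2 never reaches <=3 within 15 steps

Answer: -1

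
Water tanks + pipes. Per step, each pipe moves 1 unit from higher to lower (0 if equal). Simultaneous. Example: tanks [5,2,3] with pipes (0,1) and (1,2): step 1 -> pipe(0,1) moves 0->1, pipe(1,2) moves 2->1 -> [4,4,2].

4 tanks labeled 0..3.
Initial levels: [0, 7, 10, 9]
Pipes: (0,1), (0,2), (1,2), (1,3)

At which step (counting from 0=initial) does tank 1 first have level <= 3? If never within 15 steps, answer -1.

Answer: -1

Derivation:
Step 1: flows [1->0,2->0,2->1,3->1] -> levels [2 8 8 8]
Step 2: flows [1->0,2->0,1=2,1=3] -> levels [4 7 7 8]
Step 3: flows [1->0,2->0,1=2,3->1] -> levels [6 7 6 7]
Step 4: flows [1->0,0=2,1->2,1=3] -> levels [7 5 7 7]
Step 5: flows [0->1,0=2,2->1,3->1] -> levels [6 8 6 6]
Step 6: flows [1->0,0=2,1->2,1->3] -> levels [7 5 7 7]
  -> period-2 cycle (repeats step 4); tank 1 never drops to <=3
Tank 1 never reaches <=3 within 15 steps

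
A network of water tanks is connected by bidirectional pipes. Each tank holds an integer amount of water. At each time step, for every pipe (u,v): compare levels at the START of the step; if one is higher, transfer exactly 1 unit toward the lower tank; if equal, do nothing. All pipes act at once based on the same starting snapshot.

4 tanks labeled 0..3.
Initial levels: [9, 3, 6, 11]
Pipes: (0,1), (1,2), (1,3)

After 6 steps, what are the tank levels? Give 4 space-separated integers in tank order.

Step 1: flows [0->1,2->1,3->1] -> levels [8 6 5 10]
Step 2: flows [0->1,1->2,3->1] -> levels [7 7 6 9]
Step 3: flows [0=1,1->2,3->1] -> levels [7 7 7 8]
Step 4: flows [0=1,1=2,3->1] -> levels [7 8 7 7]
Step 5: flows [1->0,1->2,1->3] -> levels [8 5 8 8]
Step 6: flows [0->1,2->1,3->1] -> levels [7 8 7 7]

Answer: 7 8 7 7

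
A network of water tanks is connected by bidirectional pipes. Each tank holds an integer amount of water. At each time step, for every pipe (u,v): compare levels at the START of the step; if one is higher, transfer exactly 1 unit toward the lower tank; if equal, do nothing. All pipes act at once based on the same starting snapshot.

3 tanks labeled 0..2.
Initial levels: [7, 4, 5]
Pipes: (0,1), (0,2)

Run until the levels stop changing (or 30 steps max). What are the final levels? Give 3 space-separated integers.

Step 1: flows [0->1,0->2] -> levels [5 5 6]
Step 2: flows [0=1,2->0] -> levels [6 5 5]
Step 3: flows [0->1,0->2] -> levels [4 6 6]
Step 4: flows [1->0,2->0] -> levels [6 5 5]
  -> period-2 cycle: step 4 state = step 2 state; never stabilizes
  -> state at step 30: (30-2) mod 2 = 0, same as step 2 -> [6 5 5]

Answer: 6 5 5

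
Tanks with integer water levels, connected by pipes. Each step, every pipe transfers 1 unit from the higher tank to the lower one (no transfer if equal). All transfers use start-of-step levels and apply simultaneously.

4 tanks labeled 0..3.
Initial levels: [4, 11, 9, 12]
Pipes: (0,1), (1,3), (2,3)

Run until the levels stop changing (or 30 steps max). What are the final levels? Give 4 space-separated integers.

Answer: 9 8 9 10

Derivation:
Step 1: flows [1->0,3->1,3->2] -> levels [5 11 10 10]
Step 2: flows [1->0,1->3,2=3] -> levels [6 9 10 11]
Step 3: flows [1->0,3->1,3->2] -> levels [7 9 11 9]
Step 4: flows [1->0,1=3,2->3] -> levels [8 8 10 10]
Step 5: flows [0=1,3->1,2=3] -> levels [8 9 10 9]
Step 6: flows [1->0,1=3,2->3] -> levels [9 8 9 10]
Step 7: flows [0->1,3->1,3->2] -> levels [8 10 10 8]
Step 8: flows [1->0,1->3,2->3] -> levels [9 8 9 10]
  -> period-2 cycle: step 8 state = step 6 state; never stabilizes
  -> state at step 30: (30-6) mod 2 = 0, same as step 6 -> [9 8 9 10]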